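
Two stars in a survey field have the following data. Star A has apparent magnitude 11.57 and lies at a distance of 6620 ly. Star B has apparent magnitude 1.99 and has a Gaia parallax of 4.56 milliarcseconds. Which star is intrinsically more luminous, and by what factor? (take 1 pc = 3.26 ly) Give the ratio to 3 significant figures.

Star A: d = 6620 ly / 3.26 = 2031 pc
Star A: M = m − 5 log₁₀ d + 5 = 11.57 − 5·3.3076 + 5 = 0.032
Star B: p = 4.56 mas = 4.56×10^-3″ → d = 1/p = 219.3 pc
Star B: M = m − 5 log₁₀ d + 5 = 1.99 − 5·2.3410 + 5 = -4.715
ΔM = M_A − M_B = 0.032 − (-4.715) = 4.747; smaller M is more luminous → Star B.
L ratio = 10^(0.4 |ΔM|) = 10^1.899 = 79.21

Star B is more luminous, by a factor of 79.2.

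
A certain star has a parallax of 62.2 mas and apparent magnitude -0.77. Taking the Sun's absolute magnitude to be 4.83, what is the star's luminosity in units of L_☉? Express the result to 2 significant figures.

L/L_☉ ≈ 450

d = 1/p = 1000/62.2 mas = 16.08 pc
M = m − 5 log₁₀ d + 5 = -0.77 − 5·1.2062 + 5 = -1.801
M − M_☉ = -1.801 − 4.83 = -6.631
L/L_☉ = 10^(−0.4 × -6.631) = 449.2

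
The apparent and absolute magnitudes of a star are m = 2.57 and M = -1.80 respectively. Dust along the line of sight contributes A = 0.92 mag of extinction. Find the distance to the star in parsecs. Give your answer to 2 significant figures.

d ≈ 49 pc

m − M = 5 log₁₀(d/10 pc) + A  ⇒  2.57 − (-1.80) − 0.92 = 5 log₁₀(d/10)
3.450 = 5 log₁₀(d/10)
log₁₀ d = (m − M − A)/5 + 1 = 1.6900
d = 10^1.6900 = 48.98 pc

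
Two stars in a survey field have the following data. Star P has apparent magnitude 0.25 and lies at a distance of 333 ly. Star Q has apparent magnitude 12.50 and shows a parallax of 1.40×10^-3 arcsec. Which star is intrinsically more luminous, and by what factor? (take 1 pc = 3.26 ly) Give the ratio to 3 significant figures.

Star P is more luminous, by a factor of 1620.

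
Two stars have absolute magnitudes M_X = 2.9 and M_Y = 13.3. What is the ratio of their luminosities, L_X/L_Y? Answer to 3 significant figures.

L_X/L_Y ≈ 14500

ΔM = M_X − M_Y = -10.4
L_X/L_Y = 10^(−0.4 ΔM) = 10^4.160 = 14450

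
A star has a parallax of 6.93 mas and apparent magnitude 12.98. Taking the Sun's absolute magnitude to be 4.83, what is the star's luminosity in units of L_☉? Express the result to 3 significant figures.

d = 1/p = 1000/6.93 mas = 144.3 pc
M = m − 5 log₁₀ d + 5 = 12.98 − 5·2.1593 + 5 = 7.184
M − M_☉ = 7.184 − 4.83 = 2.354
L/L_☉ = 10^(−0.4 × 2.354) = 0.1144

L/L_☉ ≈ 0.114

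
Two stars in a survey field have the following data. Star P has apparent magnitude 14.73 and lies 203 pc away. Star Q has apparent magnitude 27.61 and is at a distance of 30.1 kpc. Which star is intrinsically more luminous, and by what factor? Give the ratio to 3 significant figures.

Star P: M = m − 5 log₁₀ d + 5 = 14.73 − 5·2.3075 + 5 = 8.193
Star Q: d = 30.1 kpc = 30100 pc
Star Q: M = m − 5 log₁₀ d + 5 = 27.61 − 5·4.4786 + 5 = 10.217
ΔM = M_P − M_Q = 8.193 − (10.217) = -2.025; smaller M is more luminous → Star P.
L ratio = 10^(0.4 |ΔM|) = 10^0.810 = 6.454

Star P is more luminous, by a factor of 6.45.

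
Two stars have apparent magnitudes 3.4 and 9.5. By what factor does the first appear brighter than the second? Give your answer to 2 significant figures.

Magnitude difference = -6.1
Flux ratio = 10^(−0.4 Δm) = 10^(−0.4 × -6.1) = 10^2.440 = 275.4

280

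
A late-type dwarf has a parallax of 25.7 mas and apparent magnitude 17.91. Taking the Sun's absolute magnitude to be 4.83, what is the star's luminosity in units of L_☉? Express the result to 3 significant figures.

d = 1/p = 1000/25.7 mas = 38.91 pc
M = m − 5 log₁₀ d + 5 = 17.91 − 5·1.5901 + 5 = 14.960
M − M_☉ = 14.960 − 4.83 = 10.130
L/L_☉ = 10^(−0.4 × 10.130) = 8.874×10^-5

L/L_☉ ≈ 8.87×10^-5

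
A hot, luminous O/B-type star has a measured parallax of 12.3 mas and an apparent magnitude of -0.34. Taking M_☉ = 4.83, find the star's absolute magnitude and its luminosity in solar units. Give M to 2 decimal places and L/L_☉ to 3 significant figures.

M ≈ -4.89; L/L_☉ ≈ 7730

d = 1/p = 1000/12.3 mas = 81.30 pc
M = m − 5 log₁₀ d + 5 = -0.34 − 5·1.9101 + 5 = -4.890
M − M_☉ = -4.890 − 4.83 = -9.720
L/L_☉ = 10^(−0.4 × -9.720) = 7730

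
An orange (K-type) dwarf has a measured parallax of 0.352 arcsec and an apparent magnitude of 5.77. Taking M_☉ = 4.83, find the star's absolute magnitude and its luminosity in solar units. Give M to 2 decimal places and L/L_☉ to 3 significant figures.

d = 1/p = 1/0.352″ = 2.841 pc
M = m − 5 log₁₀ d + 5 = 5.77 − 5·0.4535 + 5 = 8.503
M − M_☉ = 8.503 − 4.83 = 3.673
L/L_☉ = 10^(−0.4 × 3.673) = 0.03396

M ≈ 8.50; L/L_☉ ≈ 0.0340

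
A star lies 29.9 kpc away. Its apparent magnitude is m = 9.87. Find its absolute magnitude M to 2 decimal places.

M ≈ -7.51

d = 29.9 kpc = 29900 pc
5 log₁₀(d/10 pc) = 5 log₁₀(29900) − 5 = 17.378
M = m − 5 log₁₀(d/10) = 9.87 − 17.378 = -7.508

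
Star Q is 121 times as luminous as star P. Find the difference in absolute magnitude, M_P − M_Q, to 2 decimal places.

M_P − M_Q ≈ 5.21

Pogson: ΔM = −2.5 log₁₀(ratio) = −2.5 log₁₀(121) = −2.5 × 2.0828 = -5.207
Star Q is brighter so has the smaller magnitude: M_P − M_Q is positive.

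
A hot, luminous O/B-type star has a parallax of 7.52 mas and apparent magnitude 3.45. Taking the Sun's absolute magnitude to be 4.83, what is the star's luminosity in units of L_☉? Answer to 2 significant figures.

L/L_☉ ≈ 630

d = 1/p = 1000/7.52 mas = 133.0 pc
M = m − 5 log₁₀ d + 5 = 3.45 − 5·2.1238 + 5 = -2.169
M − M_☉ = -2.169 − 4.83 = -6.999
L/L_☉ = 10^(−0.4 × -6.999) = 630.3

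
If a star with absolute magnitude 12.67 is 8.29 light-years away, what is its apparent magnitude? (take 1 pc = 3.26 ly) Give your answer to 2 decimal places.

m ≈ 9.70

d = 8.29 ly / 3.26 = 2.543 pc
m = M + 5 log₁₀ d − 5 = 12.67 + 5·0.4053 − 5 = 9.697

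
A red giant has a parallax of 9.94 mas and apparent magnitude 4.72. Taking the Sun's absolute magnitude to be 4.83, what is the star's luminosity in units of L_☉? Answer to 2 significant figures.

L/L_☉ ≈ 110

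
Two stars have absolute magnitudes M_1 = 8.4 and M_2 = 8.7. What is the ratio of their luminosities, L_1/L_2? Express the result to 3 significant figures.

L_1/L_2 ≈ 1.32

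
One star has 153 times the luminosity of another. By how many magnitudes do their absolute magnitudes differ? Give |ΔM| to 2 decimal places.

|ΔM| ≈ 5.46

Pogson: ΔM = −2.5 log₁₀(ratio) = −2.5 log₁₀(153) = −2.5 × 2.1847 = -5.462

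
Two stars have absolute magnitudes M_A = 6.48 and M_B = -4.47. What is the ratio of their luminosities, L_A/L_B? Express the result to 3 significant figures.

ΔM = M_A − M_B = 10.95
L_A/L_B = 10^(−0.4 ΔM) = 10^-4.380 = 4.169×10^-5

L_A/L_B ≈ 4.17×10^-5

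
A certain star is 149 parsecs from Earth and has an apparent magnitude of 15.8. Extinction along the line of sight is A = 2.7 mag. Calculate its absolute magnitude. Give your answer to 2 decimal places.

5 log₁₀(d/10 pc) = 5 log₁₀(149.0) − 5 = 5.866
M = m − 5 log₁₀(d/10) − A = 15.8 − 5.866 − 2.7 = 7.234

M ≈ 7.23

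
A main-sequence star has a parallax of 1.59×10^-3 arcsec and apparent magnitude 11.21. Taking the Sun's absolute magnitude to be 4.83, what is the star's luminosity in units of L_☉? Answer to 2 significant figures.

d = 1/p = 1/1.59×10^-3″ = 628.9 pc
M = m − 5 log₁₀ d + 5 = 11.21 − 5·2.7986 + 5 = 2.217
M − M_☉ = 2.217 − 4.83 = -2.613
L/L_☉ = 10^(−0.4 × -2.613) = 11.10

L/L_☉ ≈ 11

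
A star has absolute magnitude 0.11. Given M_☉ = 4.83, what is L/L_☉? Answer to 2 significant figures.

M − M_☉ = 0.11 − 4.83 = -4.720
L/L_☉ = 10^(−0.4 (M − M_☉)) = 10^1.888 = 77.27

L/L_☉ ≈ 77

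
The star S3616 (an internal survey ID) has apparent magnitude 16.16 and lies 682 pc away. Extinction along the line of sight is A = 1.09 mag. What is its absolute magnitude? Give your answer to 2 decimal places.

M ≈ 5.90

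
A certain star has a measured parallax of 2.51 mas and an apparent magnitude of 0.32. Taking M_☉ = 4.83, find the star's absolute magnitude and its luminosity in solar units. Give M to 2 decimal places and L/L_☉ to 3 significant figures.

d = 1/p = 1000/2.51 mas = 398.4 pc
M = m − 5 log₁₀ d + 5 = 0.32 − 5·2.6003 + 5 = -7.682
M − M_☉ = -7.682 − 4.83 = -12.512
L/L_☉ = 10^(−0.4 × -12.512) = 101100

M ≈ -7.68; L/L_☉ ≈ 101000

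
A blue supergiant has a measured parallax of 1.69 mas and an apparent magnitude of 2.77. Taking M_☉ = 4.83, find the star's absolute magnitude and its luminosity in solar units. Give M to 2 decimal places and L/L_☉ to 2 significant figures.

M ≈ -6.09; L/L_☉ ≈ 23000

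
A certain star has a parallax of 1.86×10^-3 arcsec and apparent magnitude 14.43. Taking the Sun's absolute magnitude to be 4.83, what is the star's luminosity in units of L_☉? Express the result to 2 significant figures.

L/L_☉ ≈ 0.42

d = 1/p = 1/1.86×10^-3″ = 537.6 pc
M = m − 5 log₁₀ d + 5 = 14.43 − 5·2.7305 + 5 = 5.778
M − M_☉ = 5.778 − 4.83 = 0.948
L/L_☉ = 10^(−0.4 × 0.948) = 0.4178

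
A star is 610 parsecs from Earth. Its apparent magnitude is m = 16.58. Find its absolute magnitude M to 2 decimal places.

5 log₁₀(d/10 pc) = 5 log₁₀(610.0) − 5 = 8.927
M = m − 5 log₁₀(d/10) = 16.58 − 8.927 = 7.653

M ≈ 7.65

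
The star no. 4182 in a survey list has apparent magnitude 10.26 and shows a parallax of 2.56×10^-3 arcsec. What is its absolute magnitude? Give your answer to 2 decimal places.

M ≈ 2.30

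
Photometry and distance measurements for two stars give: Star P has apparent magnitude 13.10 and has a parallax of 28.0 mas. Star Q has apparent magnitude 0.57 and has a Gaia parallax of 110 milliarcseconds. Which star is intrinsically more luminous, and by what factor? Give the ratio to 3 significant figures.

Star Q is more luminous, by a factor of 6660.

Star P: p = 28.0 mas = 0.0280″ → d = 1/p = 35.71 pc
Star P: M = m − 5 log₁₀ d + 5 = 13.10 − 5·1.5528 + 5 = 10.336
Star Q: p = 110 mas = 0.110″ → d = 1/p = 9.091 pc
Star Q: M = m − 5 log₁₀ d + 5 = 0.57 − 5·0.9586 + 5 = 0.777
ΔM = M_P − M_Q = 10.336 − (0.777) = 9.559; smaller M is more luminous → Star Q.
L ratio = 10^(0.4 |ΔM|) = 10^3.824 = 6661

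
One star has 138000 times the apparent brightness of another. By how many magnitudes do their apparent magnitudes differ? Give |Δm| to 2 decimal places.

|Δm| ≈ 12.85

Pogson: Δm = −2.5 log₁₀(ratio) = −2.5 log₁₀(138000) = −2.5 × 5.1399 = -12.850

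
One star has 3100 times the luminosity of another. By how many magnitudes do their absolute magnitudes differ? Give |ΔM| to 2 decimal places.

Pogson: ΔM = −2.5 log₁₀(ratio) = −2.5 log₁₀(3100) = −2.5 × 3.4914 = -8.728

|ΔM| ≈ 8.73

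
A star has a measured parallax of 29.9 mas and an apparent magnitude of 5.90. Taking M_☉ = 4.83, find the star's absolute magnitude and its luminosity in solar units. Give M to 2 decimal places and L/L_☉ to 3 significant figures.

M ≈ 3.28; L/L_☉ ≈ 4.18

d = 1/p = 1000/29.9 mas = 33.44 pc
M = m − 5 log₁₀ d + 5 = 5.90 − 5·1.5243 + 5 = 3.278
M − M_☉ = 3.278 − 4.83 = -1.552
L/L_☉ = 10^(−0.4 × -1.552) = 4.175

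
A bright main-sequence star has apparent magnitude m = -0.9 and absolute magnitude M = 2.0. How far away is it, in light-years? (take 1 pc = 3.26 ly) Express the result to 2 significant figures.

Distance modulus: m − M = -0.9 − (2.0) = -2.900
m − M = 5 log₁₀ d − 5
log₁₀ d = (m − M)/5 + 1 = 0.4200
d = 10^0.4200 = 2.630 pc
= 8.575 ly

d ≈ 8.6 ly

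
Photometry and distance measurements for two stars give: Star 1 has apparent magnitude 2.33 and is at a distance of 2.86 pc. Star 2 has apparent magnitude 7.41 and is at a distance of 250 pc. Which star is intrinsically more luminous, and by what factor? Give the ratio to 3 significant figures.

Star 1: M = m − 5 log₁₀ d + 5 = 2.33 − 5·0.4564 + 5 = 5.048
Star 2: M = m − 5 log₁₀ d + 5 = 7.41 − 5·2.3979 + 5 = 0.420
ΔM = M_1 − M_2 = 5.048 − (0.420) = 4.628; smaller M is more luminous → Star 2.
L ratio = 10^(0.4 |ΔM|) = 10^1.851 = 70.98

Star 2 is more luminous, by a factor of 71.0.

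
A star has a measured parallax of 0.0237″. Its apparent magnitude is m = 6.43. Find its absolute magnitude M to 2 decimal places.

M ≈ 3.30

d = 1/p = 1/0.0237″ = 42.19 pc
5 log₁₀(d/10 pc) = 5 log₁₀(42.19) − 5 = 3.126
M = m − 5 log₁₀(d/10) = 6.43 − 3.126 = 3.304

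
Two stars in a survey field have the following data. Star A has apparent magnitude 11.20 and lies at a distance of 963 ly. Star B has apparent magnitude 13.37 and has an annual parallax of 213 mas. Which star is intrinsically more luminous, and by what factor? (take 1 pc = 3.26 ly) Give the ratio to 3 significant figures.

Star A: d = 963 ly / 3.26 = 295.4 pc
Star A: M = m − 5 log₁₀ d + 5 = 11.20 − 5·2.4704 + 5 = 3.848
Star B: p = 213 mas = 0.213″ → d = 1/p = 4.695 pc
Star B: M = m − 5 log₁₀ d + 5 = 13.37 − 5·0.6716 + 5 = 15.012
ΔM = M_A − M_B = 3.848 − (15.012) = -11.164; smaller M is more luminous → Star A.
L ratio = 10^(0.4 |ΔM|) = 10^4.466 = 29210

Star A is more luminous, by a factor of 29200.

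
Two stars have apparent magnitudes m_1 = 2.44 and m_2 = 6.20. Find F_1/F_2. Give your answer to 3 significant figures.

Δm = 2.44 − (6.20) = -3.76
Flux ratio = 10^(−0.4 Δm) = 10^(−0.4 × -3.76) = 10^1.504 = 31.92

F_1/F_2 ≈ 31.9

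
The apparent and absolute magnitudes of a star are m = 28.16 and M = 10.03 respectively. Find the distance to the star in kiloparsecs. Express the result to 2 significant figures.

μ = m − M = 18.130
m − M = 5 log₁₀ d − 5
log₁₀ d = (m − M)/5 + 1 = 4.6260
d = 10^4.6260 = 42270 pc
= 42.27 kpc

d ≈ 42 kpc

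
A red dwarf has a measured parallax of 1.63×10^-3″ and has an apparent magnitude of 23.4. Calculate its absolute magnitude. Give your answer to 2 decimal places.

M ≈ 14.46

d = 1/p = 1/1.63×10^-3″ = 613.5 pc
5 log₁₀(d/10 pc) = 5 log₁₀(613.5) − 5 = 8.939
M = m − 5 log₁₀(d/10) = 23.4 − 8.939 = 14.461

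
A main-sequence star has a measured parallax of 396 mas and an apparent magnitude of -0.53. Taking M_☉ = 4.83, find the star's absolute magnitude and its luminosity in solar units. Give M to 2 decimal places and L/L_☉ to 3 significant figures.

M ≈ 2.46; L/L_☉ ≈ 8.88

d = 1/p = 1000/396 mas = 2.525 pc
M = m − 5 log₁₀ d + 5 = -0.53 − 5·0.4023 + 5 = 2.458
M − M_☉ = 2.458 − 4.83 = -2.372
L/L_☉ = 10^(−0.4 × -2.372) = 8.884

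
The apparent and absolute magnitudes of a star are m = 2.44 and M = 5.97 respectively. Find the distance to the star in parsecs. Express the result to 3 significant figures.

Distance modulus: m − M = 2.44 − (5.97) = -3.530
m − M = 5 log₁₀ d − 5
log₁₀ d = (m − M)/5 + 1 = 0.2940
d = 10^0.2940 = 1.968 pc

d ≈ 1.97 pc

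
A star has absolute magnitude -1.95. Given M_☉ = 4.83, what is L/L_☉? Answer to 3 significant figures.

L/L_☉ ≈ 515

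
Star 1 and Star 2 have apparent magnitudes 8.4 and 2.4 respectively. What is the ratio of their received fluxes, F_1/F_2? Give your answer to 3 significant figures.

F_1/F_2 ≈ 3.98×10^-3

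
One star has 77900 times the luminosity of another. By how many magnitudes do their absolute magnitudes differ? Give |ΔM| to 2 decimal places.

|ΔM| ≈ 12.23

Pogson: ΔM = −2.5 log₁₀(ratio) = −2.5 log₁₀(77900) = −2.5 × 4.8915 = -12.229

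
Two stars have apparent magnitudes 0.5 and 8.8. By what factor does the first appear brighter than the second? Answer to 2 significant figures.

Δm = 0.5 − (8.8) = -8.3
Flux ratio = 10^(−0.4 Δm) = 10^(−0.4 × -8.3) = 10^3.320 = 2089

2100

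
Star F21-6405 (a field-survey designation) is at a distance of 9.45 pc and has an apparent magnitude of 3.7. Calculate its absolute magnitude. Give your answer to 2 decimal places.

5 log₁₀(d/10 pc) = 5 log₁₀(9.450) − 5 = -0.123
M = m − 5 log₁₀(d/10) = 3.7 + 0.123 = 3.823

M ≈ 3.82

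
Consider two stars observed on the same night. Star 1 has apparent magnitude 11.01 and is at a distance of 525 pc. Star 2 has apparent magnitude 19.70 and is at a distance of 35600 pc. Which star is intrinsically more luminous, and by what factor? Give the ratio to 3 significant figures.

Star 2 is more luminous, by a factor of 1.54.

Star 1: M = m − 5 log₁₀ d + 5 = 11.01 − 5·2.7202 + 5 = 2.409
Star 2: M = m − 5 log₁₀ d + 5 = 19.70 − 5·4.5514 + 5 = 1.943
ΔM = M_1 − M_2 = 2.409 − (1.943) = 0.466; smaller M is more luminous → Star 2.
L ratio = 10^(0.4 |ΔM|) = 10^0.187 = 1.537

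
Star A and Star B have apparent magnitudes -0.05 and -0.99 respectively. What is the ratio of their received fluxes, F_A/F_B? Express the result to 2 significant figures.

Δm = -0.05 − (-0.99) = 0.94
Flux ratio = 10^(−0.4 Δm) = 10^(−0.4 × 0.94) = 10^-0.376 = 0.4207

F_A/F_B ≈ 0.42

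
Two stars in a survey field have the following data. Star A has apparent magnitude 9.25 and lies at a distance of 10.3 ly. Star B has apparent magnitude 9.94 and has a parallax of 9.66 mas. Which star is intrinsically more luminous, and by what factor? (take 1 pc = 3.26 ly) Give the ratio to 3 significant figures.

Star A: d = 10.3 ly / 3.26 = 3.160 pc
Star A: M = m − 5 log₁₀ d + 5 = 9.25 − 5·0.4996 + 5 = 11.752
Star B: p = 9.66 mas = 9.66×10^-3″ → d = 1/p = 103.5 pc
Star B: M = m − 5 log₁₀ d + 5 = 9.94 − 5·2.0150 + 5 = 4.865
ΔM = M_A − M_B = 11.752 − (4.865) = 6.887; smaller M is more luminous → Star B.
L ratio = 10^(0.4 |ΔM|) = 10^2.755 = 568.6

Star B is more luminous, by a factor of 569.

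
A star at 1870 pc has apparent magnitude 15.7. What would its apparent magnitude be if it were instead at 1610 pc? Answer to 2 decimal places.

m ≈ 15.37

Flux ∝ 1/d², so Δm = 5 log₁₀(d₂/d₁) = 5 log₁₀(1610/1870) = -0.325
m₂ = m₁ + Δm = 15.7 + (-0.325) = 15.375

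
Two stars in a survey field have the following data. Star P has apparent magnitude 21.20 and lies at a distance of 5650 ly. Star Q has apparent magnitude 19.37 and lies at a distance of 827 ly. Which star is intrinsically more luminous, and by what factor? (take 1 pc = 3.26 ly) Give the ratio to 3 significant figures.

Star P is more luminous, by a factor of 8.65.

Star P: d = 5650 ly / 3.26 = 1733 pc
Star P: M = m − 5 log₁₀ d + 5 = 21.20 − 5·3.2388 + 5 = 10.006
Star Q: d = 827 ly / 3.26 = 253.7 pc
Star Q: M = m − 5 log₁₀ d + 5 = 19.37 − 5·2.4043 + 5 = 12.349
ΔM = M_P − M_Q = 10.006 − (12.349) = -2.343; smaller M is more luminous → Star P.
L ratio = 10^(0.4 |ΔM|) = 10^0.937 = 8.651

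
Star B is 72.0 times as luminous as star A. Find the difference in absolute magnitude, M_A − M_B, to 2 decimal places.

M_A − M_B ≈ 4.64

Pogson: ΔM = −2.5 log₁₀(ratio) = −2.5 log₁₀(72.0) = −2.5 × 1.8573 = -4.643
Star B is brighter so has the smaller magnitude: M_A − M_B is positive.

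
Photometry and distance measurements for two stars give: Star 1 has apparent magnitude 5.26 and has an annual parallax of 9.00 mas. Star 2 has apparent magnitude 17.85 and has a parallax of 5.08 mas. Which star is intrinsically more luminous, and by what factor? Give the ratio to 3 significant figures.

Star 1 is more luminous, by a factor of 34600.

Star 1: p = 9.00 mas = 9.00×10^-3″ → d = 1/p = 111.1 pc
Star 1: M = m − 5 log₁₀ d + 5 = 5.26 − 5·2.0458 + 5 = 0.031
Star 2: p = 5.08 mas = 5.08×10^-3″ → d = 1/p = 196.9 pc
Star 2: M = m − 5 log₁₀ d + 5 = 17.85 − 5·2.2941 + 5 = 11.379
ΔM = M_1 − M_2 = 0.031 − (11.379) = -11.348; smaller M is more luminous → Star 1.
L ratio = 10^(0.4 |ΔM|) = 10^4.539 = 34610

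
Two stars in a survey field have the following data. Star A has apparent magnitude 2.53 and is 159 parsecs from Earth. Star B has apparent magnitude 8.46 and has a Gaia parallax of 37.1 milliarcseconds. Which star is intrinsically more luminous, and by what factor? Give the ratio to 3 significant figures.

Star A is more luminous, by a factor of 8190.

Star A: M = m − 5 log₁₀ d + 5 = 2.53 − 5·2.2014 + 5 = -3.477
Star B: p = 37.1 mas = 0.0371″ → d = 1/p = 26.95 pc
Star B: M = m − 5 log₁₀ d + 5 = 8.46 − 5·1.4306 + 5 = 6.307
ΔM = M_A − M_B = -3.477 − (6.307) = -9.784; smaller M is more luminous → Star A.
L ratio = 10^(0.4 |ΔM|) = 10^3.914 = 8195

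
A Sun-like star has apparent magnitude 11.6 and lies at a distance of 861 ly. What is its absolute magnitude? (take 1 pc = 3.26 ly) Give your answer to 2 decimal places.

d = 861 ly / 3.26 = 264.1 pc
5 log₁₀(d/10 pc) = 5 log₁₀(264.1) − 5 = 7.109
M = m − 5 log₁₀(d/10) = 11.6 − 7.109 = 4.491

M ≈ 4.49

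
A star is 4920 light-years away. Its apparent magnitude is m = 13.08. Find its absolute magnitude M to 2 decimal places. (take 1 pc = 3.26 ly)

M ≈ 2.19

d = 4920 ly / 3.26 = 1509 pc
5 log₁₀(d/10 pc) = 5 log₁₀(1509) − 5 = 10.894
M = m − 5 log₁₀(d/10) = 13.08 − 10.894 = 2.186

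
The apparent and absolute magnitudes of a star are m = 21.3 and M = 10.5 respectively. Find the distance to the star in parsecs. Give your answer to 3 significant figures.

Distance modulus: m − M = 21.3 − (10.5) = 10.800
m − M = 5 log₁₀ d − 5
log₁₀ d = (m − M)/5 + 1 = 3.1600
d = 10^3.1600 = 1445 pc

d ≈ 1450 pc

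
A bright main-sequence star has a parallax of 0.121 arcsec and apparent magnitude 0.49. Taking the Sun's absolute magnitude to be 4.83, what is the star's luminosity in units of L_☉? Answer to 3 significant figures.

L/L_☉ ≈ 37.2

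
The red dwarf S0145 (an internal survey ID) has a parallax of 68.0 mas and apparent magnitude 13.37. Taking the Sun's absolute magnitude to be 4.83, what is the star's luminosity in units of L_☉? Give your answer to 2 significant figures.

L/L_☉ ≈ 8.3×10^-4

d = 1/p = 1000/68.0 mas = 14.71 pc
M = m − 5 log₁₀ d + 5 = 13.37 − 5·1.1675 + 5 = 12.533
M − M_☉ = 12.533 − 4.83 = 7.703
L/L_☉ = 10^(−0.4 × 7.703) = 8.298×10^-4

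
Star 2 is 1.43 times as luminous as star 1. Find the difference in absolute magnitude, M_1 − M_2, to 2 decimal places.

Pogson: ΔM = −2.5 log₁₀(ratio) = −2.5 log₁₀(1.43) = −2.5 × 0.1553 = -0.388
Star 2 is brighter so has the smaller magnitude: M_1 − M_2 is positive.

M_1 − M_2 ≈ 0.39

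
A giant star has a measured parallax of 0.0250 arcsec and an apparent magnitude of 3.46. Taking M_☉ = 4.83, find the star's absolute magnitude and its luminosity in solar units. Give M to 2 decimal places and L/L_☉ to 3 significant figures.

d = 1/p = 1/0.0250″ = 40.00 pc
M = m − 5 log₁₀ d + 5 = 3.46 − 5·1.6021 + 5 = 0.450
M − M_☉ = 0.450 − 4.83 = -4.380
L/L_☉ = 10^(−0.4 × -4.380) = 56.51

M ≈ 0.45; L/L_☉ ≈ 56.5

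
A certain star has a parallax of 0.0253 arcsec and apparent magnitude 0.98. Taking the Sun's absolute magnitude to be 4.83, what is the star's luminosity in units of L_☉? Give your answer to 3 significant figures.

L/L_☉ ≈ 542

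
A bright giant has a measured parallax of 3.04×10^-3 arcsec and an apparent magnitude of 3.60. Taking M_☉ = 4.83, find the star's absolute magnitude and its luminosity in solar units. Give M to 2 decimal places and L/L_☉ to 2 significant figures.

M ≈ -3.99; L/L_☉ ≈ 3400

d = 1/p = 1/3.04×10^-3″ = 328.9 pc
M = m − 5 log₁₀ d + 5 = 3.60 − 5·2.5171 + 5 = -3.986
M − M_☉ = -3.986 − 4.83 = -8.816
L/L_☉ = 10^(−0.4 × -8.816) = 3359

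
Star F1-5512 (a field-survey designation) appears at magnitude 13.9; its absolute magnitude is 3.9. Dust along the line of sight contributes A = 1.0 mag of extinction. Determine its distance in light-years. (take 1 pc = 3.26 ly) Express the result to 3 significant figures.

m − M = 5 log₁₀(d/10 pc) + A  ⇒  13.9 − (3.9) − 1.0 = 5 log₁₀(d/10)
9.000 = 5 log₁₀(d/10)
log₁₀ d = (m − M − A)/5 + 1 = 2.8000
d = 10^2.8000 = 631.0 pc
= 2057 ly

d ≈ 2060 ly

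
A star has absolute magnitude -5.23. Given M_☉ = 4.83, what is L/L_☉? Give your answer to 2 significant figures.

L/L_☉ ≈ 11000

M − M_☉ = -5.23 − 4.83 = -10.060
L/L_☉ = 10^(−0.4 (M − M_☉)) = 10^4.024 = 10570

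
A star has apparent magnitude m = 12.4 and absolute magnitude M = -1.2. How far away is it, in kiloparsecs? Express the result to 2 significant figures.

d ≈ 5.2 kpc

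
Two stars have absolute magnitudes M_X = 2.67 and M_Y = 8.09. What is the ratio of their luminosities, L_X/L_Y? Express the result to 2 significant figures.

ΔM = M_X − M_Y = -5.42
L_X/L_Y = 10^(−0.4 ΔM) = 10^2.168 = 147.2

L_X/L_Y ≈ 150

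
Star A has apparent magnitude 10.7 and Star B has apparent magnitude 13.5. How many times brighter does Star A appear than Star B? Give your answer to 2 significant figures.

Magnitude difference = -2.8
Flux ratio = 10^(−0.4 Δm) = 10^(−0.4 × -2.8) = 10^1.120 = 13.18

13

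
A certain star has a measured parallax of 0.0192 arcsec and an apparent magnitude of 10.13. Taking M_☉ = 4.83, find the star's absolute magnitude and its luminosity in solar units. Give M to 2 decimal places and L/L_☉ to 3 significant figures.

d = 1/p = 1/0.0192″ = 52.08 pc
M = m − 5 log₁₀ d + 5 = 10.13 − 5·1.7167 + 5 = 6.547
M − M_☉ = 6.547 − 4.83 = 1.717
L/L_☉ = 10^(−0.4 × 1.717) = 0.2058

M ≈ 6.55; L/L_☉ ≈ 0.206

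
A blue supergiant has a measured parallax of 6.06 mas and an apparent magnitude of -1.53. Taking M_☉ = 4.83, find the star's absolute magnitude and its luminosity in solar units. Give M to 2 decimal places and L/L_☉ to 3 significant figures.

M ≈ -7.62; L/L_☉ ≈ 95300

d = 1/p = 1000/6.06 mas = 165.0 pc
M = m − 5 log₁₀ d + 5 = -1.53 − 5·2.2175 + 5 = -7.618
M − M_☉ = -7.618 − 4.83 = -12.448
L/L_☉ = 10^(−0.4 × -12.448) = 95290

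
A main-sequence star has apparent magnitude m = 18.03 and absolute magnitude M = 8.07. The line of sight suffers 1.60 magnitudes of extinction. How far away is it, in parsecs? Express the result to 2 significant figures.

m − M = 5 log₁₀(d/10 pc) + A  ⇒  18.03 − (8.07) − 1.60 = 5 log₁₀(d/10)
8.360 = 5 log₁₀(d/10)
log₁₀ d = (m − M − A)/5 + 1 = 2.6720
d = 10^2.6720 = 469.9 pc

d ≈ 470 pc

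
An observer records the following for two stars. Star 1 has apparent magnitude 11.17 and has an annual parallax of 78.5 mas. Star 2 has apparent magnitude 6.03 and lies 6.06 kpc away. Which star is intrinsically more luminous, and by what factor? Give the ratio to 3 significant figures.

Star 2 is more luminous, by a factor of 2.57×10^7.

Star 1: p = 78.5 mas = 0.0785″ → d = 1/p = 12.74 pc
Star 1: M = m − 5 log₁₀ d + 5 = 11.17 − 5·1.1051 + 5 = 10.644
Star 2: d = 6.06 kpc = 6060 pc
Star 2: M = m − 5 log₁₀ d + 5 = 6.03 − 5·3.7825 + 5 = -7.882
ΔM = M_1 − M_2 = 10.644 − (-7.882) = 18.527; smaller M is more luminous → Star 2.
L ratio = 10^(0.4 |ΔM|) = 10^7.411 = 2.574×10^7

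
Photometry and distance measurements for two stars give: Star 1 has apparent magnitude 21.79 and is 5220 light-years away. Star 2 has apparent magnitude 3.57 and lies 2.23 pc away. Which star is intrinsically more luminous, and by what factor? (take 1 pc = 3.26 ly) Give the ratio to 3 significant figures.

Star 2 is more luminous, by a factor of 37.6.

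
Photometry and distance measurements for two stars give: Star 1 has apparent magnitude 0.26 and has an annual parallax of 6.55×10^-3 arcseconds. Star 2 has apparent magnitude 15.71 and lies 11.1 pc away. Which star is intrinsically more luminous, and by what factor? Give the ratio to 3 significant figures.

Star 1 is more luminous, by a factor of 2.86×10^8.

Star 1: d = 1/p = 1/6.55×10^-3″ = 152.7 pc
Star 1: M = m − 5 log₁₀ d + 5 = 0.26 − 5·2.1838 + 5 = -5.659
Star 2: M = m − 5 log₁₀ d + 5 = 15.71 − 5·1.0453 + 5 = 15.483
ΔM = M_1 − M_2 = -5.659 − (15.483) = -21.142; smaller M is more luminous → Star 1.
L ratio = 10^(0.4 |ΔM|) = 10^8.457 = 2.863×10^8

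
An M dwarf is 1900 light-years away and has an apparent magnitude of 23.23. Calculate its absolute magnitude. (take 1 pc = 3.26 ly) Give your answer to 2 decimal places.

d = 1900 ly / 3.26 = 582.8 pc
5 log₁₀(d/10 pc) = 5 log₁₀(582.8) − 5 = 8.828
M = m − 5 log₁₀(d/10) = 23.23 − 8.828 = 14.402

M ≈ 14.40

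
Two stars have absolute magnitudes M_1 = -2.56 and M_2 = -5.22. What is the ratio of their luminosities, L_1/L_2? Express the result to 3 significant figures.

L_1/L_2 ≈ 0.0863

ΔM = M_1 − M_2 = 2.66
L_1/L_2 = 10^(−0.4 ΔM) = 10^-1.064 = 0.08630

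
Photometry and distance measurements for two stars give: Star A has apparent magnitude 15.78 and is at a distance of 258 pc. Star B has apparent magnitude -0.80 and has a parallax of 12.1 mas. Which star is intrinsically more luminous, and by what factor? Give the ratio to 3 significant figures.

Star B is more luminous, by a factor of 440000.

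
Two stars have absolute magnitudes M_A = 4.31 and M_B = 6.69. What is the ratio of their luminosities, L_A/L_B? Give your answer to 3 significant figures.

ΔM = M_A − M_B = -2.38
L_A/L_B = 10^(−0.4 ΔM) = 10^0.952 = 8.954

L_A/L_B ≈ 8.95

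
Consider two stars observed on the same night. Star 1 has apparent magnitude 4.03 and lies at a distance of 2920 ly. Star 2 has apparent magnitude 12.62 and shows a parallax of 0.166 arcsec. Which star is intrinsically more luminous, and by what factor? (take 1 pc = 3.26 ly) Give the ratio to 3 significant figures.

Star 1 is more luminous, by a factor of 6.03×10^7.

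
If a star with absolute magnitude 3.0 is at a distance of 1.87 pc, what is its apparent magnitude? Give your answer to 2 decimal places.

m ≈ -0.64

m = M + 5 log₁₀ d − 5 = 3.0 + 5·0.2718 − 5 = -0.641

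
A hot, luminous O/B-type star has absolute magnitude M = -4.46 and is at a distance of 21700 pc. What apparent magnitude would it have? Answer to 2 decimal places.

m ≈ 12.22

m = M + 5 log₁₀ d − 5 = -4.46 + 5·4.3365 − 5 = 12.222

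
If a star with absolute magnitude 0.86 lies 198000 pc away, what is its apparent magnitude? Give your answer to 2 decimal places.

m ≈ 22.34

m = M + 5 log₁₀ d − 5 = 0.86 + 5·5.2967 − 5 = 22.343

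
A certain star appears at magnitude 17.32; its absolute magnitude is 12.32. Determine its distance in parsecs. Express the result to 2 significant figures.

Distance modulus: m − M = 17.32 − (12.32) = 5.000
m − M = 5 log₁₀ d − 5
log₁₀ d = (m − M)/5 + 1 = 2.0000
d = 10^2.0000 = 100.0 pc

d ≈ 100 pc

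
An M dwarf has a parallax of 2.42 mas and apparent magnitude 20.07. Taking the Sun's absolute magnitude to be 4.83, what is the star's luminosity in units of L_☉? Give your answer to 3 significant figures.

d = 1/p = 1000/2.42 mas = 413.2 pc
M = m − 5 log₁₀ d + 5 = 20.07 − 5·2.6162 + 5 = 11.989
M − M_☉ = 11.989 − 4.83 = 7.159
L/L_☉ = 10^(−0.4 × 7.159) = 1.369×10^-3

L/L_☉ ≈ 1.37×10^-3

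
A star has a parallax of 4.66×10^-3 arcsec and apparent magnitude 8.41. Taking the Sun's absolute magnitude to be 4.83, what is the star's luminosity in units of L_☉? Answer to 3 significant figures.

L/L_☉ ≈ 17.0

d = 1/p = 1/4.66×10^-3″ = 214.6 pc
M = m − 5 log₁₀ d + 5 = 8.41 − 5·2.3316 + 5 = 1.752
M − M_☉ = 1.752 − 4.83 = -3.078
L/L_☉ = 10^(−0.4 × -3.078) = 17.03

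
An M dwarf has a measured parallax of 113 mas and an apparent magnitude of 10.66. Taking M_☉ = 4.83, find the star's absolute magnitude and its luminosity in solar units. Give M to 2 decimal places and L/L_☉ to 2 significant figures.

d = 1/p = 1000/113 mas = 8.850 pc
M = m − 5 log₁₀ d + 5 = 10.66 − 5·0.9469 + 5 = 10.925
M − M_☉ = 10.925 − 4.83 = 6.095
L/L_☉ = 10^(−0.4 × 6.095) = 3.646×10^-3

M ≈ 10.93; L/L_☉ ≈ 3.6×10^-3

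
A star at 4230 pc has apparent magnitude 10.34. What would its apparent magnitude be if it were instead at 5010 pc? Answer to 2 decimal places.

m ≈ 10.71

Flux ∝ 1/d², so Δm = 5 log₁₀(d₂/d₁) = 5 log₁₀(5010/4230) = 0.367
m₂ = m₁ + Δm = 10.34 + (0.367) = 10.707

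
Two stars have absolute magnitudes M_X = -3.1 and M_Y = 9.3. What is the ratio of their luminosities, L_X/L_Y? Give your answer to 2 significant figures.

L_X/L_Y ≈ 91000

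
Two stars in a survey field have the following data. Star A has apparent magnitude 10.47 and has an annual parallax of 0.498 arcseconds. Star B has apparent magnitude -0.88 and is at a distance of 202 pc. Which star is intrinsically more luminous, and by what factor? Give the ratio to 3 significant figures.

Star B is more luminous, by a factor of 3.51×10^8.

Star A: d = 1/p = 1/0.498″ = 2.008 pc
Star A: M = m − 5 log₁₀ d + 5 = 10.47 − 5·0.3028 + 5 = 13.956
Star B: M = m − 5 log₁₀ d + 5 = -0.88 − 5·2.3054 + 5 = -7.407
ΔM = M_A − M_B = 13.956 − (-7.407) = 21.363; smaller M is more luminous → Star B.
L ratio = 10^(0.4 |ΔM|) = 10^8.545 = 3.509×10^8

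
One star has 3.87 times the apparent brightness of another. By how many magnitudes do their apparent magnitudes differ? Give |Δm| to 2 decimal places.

Pogson: Δm = −2.5 log₁₀(ratio) = −2.5 log₁₀(3.87) = −2.5 × 0.5877 = -1.469

|Δm| ≈ 1.47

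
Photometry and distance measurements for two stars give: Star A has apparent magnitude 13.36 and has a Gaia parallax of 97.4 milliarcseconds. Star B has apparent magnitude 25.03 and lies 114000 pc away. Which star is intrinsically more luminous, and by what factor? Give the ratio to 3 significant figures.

Star A: p = 97.4 mas = 0.0974″ → d = 1/p = 10.27 pc
Star A: M = m − 5 log₁₀ d + 5 = 13.36 − 5·1.0114 + 5 = 13.303
Star B: M = m − 5 log₁₀ d + 5 = 25.03 − 5·5.0569 + 5 = 4.745
ΔM = M_A − M_B = 13.303 − (4.745) = 8.557; smaller M is more luminous → Star B.
L ratio = 10^(0.4 |ΔM|) = 10^3.423 = 2648

Star B is more luminous, by a factor of 2650.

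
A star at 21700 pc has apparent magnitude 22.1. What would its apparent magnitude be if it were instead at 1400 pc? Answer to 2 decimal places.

m ≈ 16.15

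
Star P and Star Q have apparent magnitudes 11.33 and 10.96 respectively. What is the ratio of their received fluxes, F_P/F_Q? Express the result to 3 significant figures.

Δm = 11.33 − (10.96) = 0.37
Flux ratio = 10^(−0.4 Δm) = 10^(−0.4 × 0.37) = 10^-0.148 = 0.7112

F_P/F_Q ≈ 0.711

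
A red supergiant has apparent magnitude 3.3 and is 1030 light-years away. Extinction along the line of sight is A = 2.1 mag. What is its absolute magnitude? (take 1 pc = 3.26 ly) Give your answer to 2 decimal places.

M ≈ -6.30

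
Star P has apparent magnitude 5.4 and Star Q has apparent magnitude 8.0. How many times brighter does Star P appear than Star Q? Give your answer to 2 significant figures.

11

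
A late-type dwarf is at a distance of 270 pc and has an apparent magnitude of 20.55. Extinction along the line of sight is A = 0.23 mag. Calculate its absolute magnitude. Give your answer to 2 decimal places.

M ≈ 13.16

5 log₁₀(d/10 pc) = 5 log₁₀(270.0) − 5 = 7.157
M = m − 5 log₁₀(d/10) − A = 20.55 − 7.157 − 0.23 = 13.163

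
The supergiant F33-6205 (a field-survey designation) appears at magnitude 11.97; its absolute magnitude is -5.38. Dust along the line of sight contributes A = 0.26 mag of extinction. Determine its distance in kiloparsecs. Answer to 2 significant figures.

m − M = 5 log₁₀(d/10 pc) + A  ⇒  11.97 − (-5.38) − 0.26 = 5 log₁₀(d/10)
17.090 = 5 log₁₀(d/10)
log₁₀ d = (m − M − A)/5 + 1 = 4.4180
d = 10^4.4180 = 26180 pc
= 26.18 kpc

d ≈ 26 kpc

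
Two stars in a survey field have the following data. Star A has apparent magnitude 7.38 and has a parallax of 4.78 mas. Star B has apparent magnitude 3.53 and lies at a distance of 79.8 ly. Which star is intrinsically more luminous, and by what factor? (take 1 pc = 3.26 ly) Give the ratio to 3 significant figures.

Star A is more luminous, by a factor of 2.11.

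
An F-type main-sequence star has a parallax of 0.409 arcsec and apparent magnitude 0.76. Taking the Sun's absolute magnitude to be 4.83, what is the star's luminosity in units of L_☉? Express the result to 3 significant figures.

d = 1/p = 1/0.409″ = 2.445 pc
M = m − 5 log₁₀ d + 5 = 0.76 − 5·0.3883 + 5 = 3.819
M − M_☉ = 3.819 − 4.83 = -1.011
L/L_☉ = 10^(−0.4 × -1.011) = 2.538

L/L_☉ ≈ 2.54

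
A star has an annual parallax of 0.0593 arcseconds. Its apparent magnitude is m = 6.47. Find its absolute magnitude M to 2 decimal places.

M ≈ 5.34

d = 1/p = 1/0.0593″ = 16.86 pc
5 log₁₀(d/10 pc) = 5 log₁₀(16.86) − 5 = 1.135
M = m − 5 log₁₀(d/10) = 6.47 − 1.135 = 5.335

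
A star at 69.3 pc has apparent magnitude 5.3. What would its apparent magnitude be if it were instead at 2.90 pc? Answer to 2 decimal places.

Flux ∝ 1/d², so Δm = 5 log₁₀(d₂/d₁) = 5 log₁₀(2.90/69.3) = -6.892
m₂ = m₁ + Δm = 5.3 + (-6.892) = -1.592

m ≈ -1.59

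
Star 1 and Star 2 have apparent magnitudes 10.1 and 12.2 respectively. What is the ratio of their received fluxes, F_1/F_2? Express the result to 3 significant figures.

F_1/F_2 ≈ 6.92

Magnitude difference = -2.1
Flux ratio = 10^(−0.4 Δm) = 10^(−0.4 × -2.1) = 10^0.840 = 6.918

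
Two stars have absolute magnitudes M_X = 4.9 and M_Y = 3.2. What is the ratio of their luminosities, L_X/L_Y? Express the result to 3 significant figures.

L_X/L_Y ≈ 0.209

ΔM = M_X − M_Y = 1.7
L_X/L_Y = 10^(−0.4 ΔM) = 10^-0.680 = 0.2089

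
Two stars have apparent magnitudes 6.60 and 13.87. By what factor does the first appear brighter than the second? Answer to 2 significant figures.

Magnitude difference = -7.27
Flux ratio = 10^(−0.4 Δm) = 10^(−0.4 × -7.27) = 10^2.908 = 809.1

810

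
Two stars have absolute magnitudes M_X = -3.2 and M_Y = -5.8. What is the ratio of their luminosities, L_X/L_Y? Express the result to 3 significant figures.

ΔM = M_X − M_Y = 2.6
L_X/L_Y = 10^(−0.4 ΔM) = 10^-1.040 = 0.09120

L_X/L_Y ≈ 0.0912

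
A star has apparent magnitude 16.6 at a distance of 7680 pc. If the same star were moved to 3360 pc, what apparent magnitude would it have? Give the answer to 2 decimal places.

Flux ∝ 1/d², so Δm = 5 log₁₀(d₂/d₁) = 5 log₁₀(3360/7680) = -1.795
m₂ = m₁ + Δm = 16.6 + (-1.795) = 14.805

m ≈ 14.80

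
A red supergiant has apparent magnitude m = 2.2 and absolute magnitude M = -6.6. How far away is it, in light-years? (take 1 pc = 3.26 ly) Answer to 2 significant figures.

Distance modulus: m − M = 2.2 − (-6.6) = 8.800
m − M = 5 log₁₀ d − 5
log₁₀ d = (m − M)/5 + 1 = 2.7600
d = 10^2.7600 = 575.4 pc
= 1876 ly

d ≈ 1900 ly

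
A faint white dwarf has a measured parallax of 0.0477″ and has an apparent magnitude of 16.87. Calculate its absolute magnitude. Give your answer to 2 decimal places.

M ≈ 15.26

d = 1/p = 1/0.0477″ = 20.96 pc
5 log₁₀(d/10 pc) = 5 log₁₀(20.96) − 5 = 1.607
M = m − 5 log₁₀(d/10) = 16.87 − 1.607 = 15.263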